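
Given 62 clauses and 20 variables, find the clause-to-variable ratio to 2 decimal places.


Clause-to-variable ratio = clauses / variables.
62 / 20 = 3.1.

3.1


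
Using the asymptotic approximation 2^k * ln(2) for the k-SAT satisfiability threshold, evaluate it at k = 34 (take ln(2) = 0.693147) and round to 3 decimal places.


Using the asymptotic formula: threshold ~ 2^k * ln(2).
2^34 = 17179869184.
17179869184 * 0.693147 = 11908174785.282.

11908174785.282


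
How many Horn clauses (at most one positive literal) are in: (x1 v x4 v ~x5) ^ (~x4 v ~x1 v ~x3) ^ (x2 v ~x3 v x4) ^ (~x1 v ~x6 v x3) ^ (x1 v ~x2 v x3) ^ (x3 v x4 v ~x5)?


A Horn clause has at most one positive literal.
Clause 1: 2 positive lit(s) -> not Horn
Clause 2: 0 positive lit(s) -> Horn
Clause 3: 2 positive lit(s) -> not Horn
Clause 4: 1 positive lit(s) -> Horn
Clause 5: 2 positive lit(s) -> not Horn
Clause 6: 2 positive lit(s) -> not Horn
Total Horn clauses = 2.

2


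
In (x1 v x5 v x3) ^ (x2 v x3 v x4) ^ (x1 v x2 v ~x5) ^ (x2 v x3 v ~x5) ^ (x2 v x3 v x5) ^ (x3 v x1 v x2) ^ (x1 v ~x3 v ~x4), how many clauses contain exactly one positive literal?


A definite clause has exactly one positive literal.
Clause 1: 3 positive -> not definite
Clause 2: 3 positive -> not definite
Clause 3: 2 positive -> not definite
Clause 4: 2 positive -> not definite
Clause 5: 3 positive -> not definite
Clause 6: 3 positive -> not definite
Clause 7: 1 positive -> definite
Definite clause count = 1.

1


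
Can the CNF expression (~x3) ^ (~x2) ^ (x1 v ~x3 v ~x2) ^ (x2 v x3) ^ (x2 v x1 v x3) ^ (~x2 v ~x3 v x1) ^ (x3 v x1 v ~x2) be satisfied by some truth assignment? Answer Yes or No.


Check all 8 possible truth assignments.
Number of satisfying assignments found: 0.
The formula is unsatisfiable.

No


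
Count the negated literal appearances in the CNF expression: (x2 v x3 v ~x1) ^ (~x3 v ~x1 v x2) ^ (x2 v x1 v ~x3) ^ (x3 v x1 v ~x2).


Scan each clause for negated literals.
Clause 1: 1 negative; Clause 2: 2 negative; Clause 3: 1 negative; Clause 4: 1 negative.
Total negative literal occurrences = 5.

5


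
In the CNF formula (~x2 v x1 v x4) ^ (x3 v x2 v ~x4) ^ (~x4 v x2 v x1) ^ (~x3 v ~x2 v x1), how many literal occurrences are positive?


Scan each clause for unnegated literals.
Clause 1: 2 positive; Clause 2: 2 positive; Clause 3: 2 positive; Clause 4: 1 positive.
Total positive literal occurrences = 7.

7


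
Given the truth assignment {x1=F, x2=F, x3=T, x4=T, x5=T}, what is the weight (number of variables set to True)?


The weight is the number of variables assigned True.
True variables: x3, x4, x5.
Weight = 3.

3


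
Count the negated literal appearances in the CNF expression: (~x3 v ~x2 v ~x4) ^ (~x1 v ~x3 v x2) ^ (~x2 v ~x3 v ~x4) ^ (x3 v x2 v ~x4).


Scan each clause for negated literals.
Clause 1: 3 negative; Clause 2: 2 negative; Clause 3: 3 negative; Clause 4: 1 negative.
Total negative literal occurrences = 9.

9


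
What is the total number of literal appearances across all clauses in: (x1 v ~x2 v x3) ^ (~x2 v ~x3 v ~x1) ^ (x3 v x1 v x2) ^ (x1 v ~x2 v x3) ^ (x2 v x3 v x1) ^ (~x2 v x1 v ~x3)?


Clause lengths: 3, 3, 3, 3, 3, 3.
Sum = 3 + 3 + 3 + 3 + 3 + 3 = 18.

18


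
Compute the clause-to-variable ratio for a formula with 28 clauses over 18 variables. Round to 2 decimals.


Clause-to-variable ratio = clauses / variables.
28 / 18 = 1.56.

1.56


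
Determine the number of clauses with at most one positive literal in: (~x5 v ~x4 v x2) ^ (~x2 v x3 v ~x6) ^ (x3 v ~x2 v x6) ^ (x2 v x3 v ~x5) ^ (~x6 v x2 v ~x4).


A Horn clause has at most one positive literal.
Clause 1: 1 positive lit(s) -> Horn
Clause 2: 1 positive lit(s) -> Horn
Clause 3: 2 positive lit(s) -> not Horn
Clause 4: 2 positive lit(s) -> not Horn
Clause 5: 1 positive lit(s) -> Horn
Total Horn clauses = 3.

3


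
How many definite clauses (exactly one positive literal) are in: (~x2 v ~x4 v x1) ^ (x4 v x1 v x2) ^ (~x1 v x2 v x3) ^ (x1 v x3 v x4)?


A definite clause has exactly one positive literal.
Clause 1: 1 positive -> definite
Clause 2: 3 positive -> not definite
Clause 3: 2 positive -> not definite
Clause 4: 3 positive -> not definite
Definite clause count = 1.

1


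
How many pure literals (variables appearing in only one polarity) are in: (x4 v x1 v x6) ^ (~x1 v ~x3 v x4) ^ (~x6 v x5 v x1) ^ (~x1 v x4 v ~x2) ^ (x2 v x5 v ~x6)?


A pure literal appears in only one polarity across all clauses.
Pure literals: x3 (negative only), x4 (positive only), x5 (positive only).
Count = 3.

3


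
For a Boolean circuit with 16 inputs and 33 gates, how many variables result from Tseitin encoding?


The Tseitin transformation introduces one auxiliary variable per gate.
Total variables = inputs + gates = 16 + 33 = 49.

49


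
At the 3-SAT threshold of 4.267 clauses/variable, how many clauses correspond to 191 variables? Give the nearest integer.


The 3-SAT phase transition occurs at approximately 4.267 clauses per variable.
m = 4.267 * 191 = 814.997.
Rounded to nearest integer: 815.

815


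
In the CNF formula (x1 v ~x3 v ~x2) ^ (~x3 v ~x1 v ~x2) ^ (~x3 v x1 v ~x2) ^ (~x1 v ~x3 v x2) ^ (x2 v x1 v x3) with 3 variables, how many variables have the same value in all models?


Find all satisfying assignments: 4 model(s).
Check which variables have the same value in every model.
No variable is fixed across all models.
Backbone size = 0.

0


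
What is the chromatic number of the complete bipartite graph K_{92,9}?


K_{92,9} is bipartite by definition: the two parts are independent sets, with every edge crossing between them.
Color all vertices in one part with color 1 and all vertices in the other part with color 2.
Since the graph has at least one edge, one color does not suffice.
Chromatic number = 2.

2


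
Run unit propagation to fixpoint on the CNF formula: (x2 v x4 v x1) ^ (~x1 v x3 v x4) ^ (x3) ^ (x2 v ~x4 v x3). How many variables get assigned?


Unit propagation repeatedly assigns the literal in any unit clause, then simplifies.
Assignments in order: x3 = T.
No further unit clauses remain.
Total variables assigned = 1.

1


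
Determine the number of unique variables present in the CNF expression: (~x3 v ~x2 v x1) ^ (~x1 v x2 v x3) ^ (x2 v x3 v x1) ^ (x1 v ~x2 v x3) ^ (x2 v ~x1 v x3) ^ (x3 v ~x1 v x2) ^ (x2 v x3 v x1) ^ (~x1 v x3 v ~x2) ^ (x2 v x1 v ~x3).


Identify each distinct variable in the formula.
Variables found: x1, x2, x3.
Total distinct variables = 3.

3


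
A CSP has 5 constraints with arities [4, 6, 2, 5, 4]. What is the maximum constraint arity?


The arities are: 4, 6, 2, 5, 4.
Scan for the maximum value.
Maximum arity = 6.

6


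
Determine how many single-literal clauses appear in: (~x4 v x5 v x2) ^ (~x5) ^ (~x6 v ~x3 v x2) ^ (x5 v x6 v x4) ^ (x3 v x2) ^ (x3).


A unit clause contains exactly one literal.
Unit clauses found: (~x5), (x3).
Count = 2.

2


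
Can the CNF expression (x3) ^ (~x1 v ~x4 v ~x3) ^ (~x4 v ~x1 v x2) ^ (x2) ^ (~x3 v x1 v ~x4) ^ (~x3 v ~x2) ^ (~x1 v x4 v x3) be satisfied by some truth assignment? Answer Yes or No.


Check all 16 possible truth assignments.
Number of satisfying assignments found: 0.
The formula is unsatisfiable.

No


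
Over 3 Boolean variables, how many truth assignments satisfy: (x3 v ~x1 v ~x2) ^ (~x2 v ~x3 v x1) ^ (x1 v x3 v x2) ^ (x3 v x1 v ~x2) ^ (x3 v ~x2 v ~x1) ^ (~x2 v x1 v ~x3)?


Enumerate all 8 truth assignments over 3 variables.
Test each against every clause.
Satisfying assignments found: 4.

4


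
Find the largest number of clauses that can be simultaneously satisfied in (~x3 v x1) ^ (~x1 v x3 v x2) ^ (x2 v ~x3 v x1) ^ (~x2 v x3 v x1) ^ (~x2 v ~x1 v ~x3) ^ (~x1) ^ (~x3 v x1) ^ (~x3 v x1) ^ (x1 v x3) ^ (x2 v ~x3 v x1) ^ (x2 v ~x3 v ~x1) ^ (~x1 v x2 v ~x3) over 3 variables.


Enumerate all 8 truth assignments.
For each, count how many of the 12 clauses are satisfied.
The formula is not fully satisfiable, so the maximum is below 12.
Maximum simultaneously satisfiable clauses = 11.

11


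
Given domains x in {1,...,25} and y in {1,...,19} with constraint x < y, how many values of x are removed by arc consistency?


For the constraint x < y, x needs a supporting value in y's domain.
x can be at most 18 (one less than y's maximum).
Valid x values from domain: 18 out of 25.
Pruned = 25 - 18 = 7.

7


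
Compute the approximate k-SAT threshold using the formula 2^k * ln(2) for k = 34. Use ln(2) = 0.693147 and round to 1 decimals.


Using the asymptotic formula: threshold ~ 2^k * ln(2).
2^34 = 17179869184.
17179869184 * 0.693147 = 11908174785.3.

11908174785.3


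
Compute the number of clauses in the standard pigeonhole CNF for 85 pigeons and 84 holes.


The PHP encoding has two parts:
1) At-least-one-hole clauses: 85 (one per pigeon, each with 84 literals).
2) At-most-one-pigeon-per-hole clauses: 84 holes * C(85,2) = 84 * 3570 = 299880.
Total clauses = 85 + 299880 = 299965.

299965


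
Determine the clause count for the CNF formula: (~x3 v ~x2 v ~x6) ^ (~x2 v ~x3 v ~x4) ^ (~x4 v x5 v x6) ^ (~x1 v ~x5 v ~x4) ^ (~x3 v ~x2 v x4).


Each group enclosed in parentheses joined by ^ is one clause.
Counting the conjuncts: 5 clauses.

5


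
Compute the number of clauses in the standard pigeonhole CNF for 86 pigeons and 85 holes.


The PHP encoding has two parts:
1) At-least-one-hole clauses: 86 (one per pigeon, each with 85 literals).
2) At-most-one-pigeon-per-hole clauses: 85 holes * C(86,2) = 85 * 3655 = 310675.
Total clauses = 86 + 310675 = 310761.

310761


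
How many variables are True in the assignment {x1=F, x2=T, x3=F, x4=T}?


The weight is the number of variables assigned True.
True variables: x2, x4.
Weight = 2.

2


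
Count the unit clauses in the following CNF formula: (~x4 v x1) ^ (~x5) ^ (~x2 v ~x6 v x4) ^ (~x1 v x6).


A unit clause contains exactly one literal.
Unit clauses found: (~x5).
Count = 1.

1


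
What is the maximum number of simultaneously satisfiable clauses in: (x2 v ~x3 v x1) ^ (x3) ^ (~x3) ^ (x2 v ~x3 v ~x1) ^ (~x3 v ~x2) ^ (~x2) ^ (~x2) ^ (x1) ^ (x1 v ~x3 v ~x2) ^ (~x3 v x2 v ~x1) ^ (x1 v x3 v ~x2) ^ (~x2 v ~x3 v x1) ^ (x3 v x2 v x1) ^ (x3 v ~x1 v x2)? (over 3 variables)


Enumerate all 8 truth assignments.
For each, count how many of the 14 clauses are satisfied.
The formula is not fully satisfiable, so the maximum is below 14.
Maximum simultaneously satisfiable clauses = 12.

12


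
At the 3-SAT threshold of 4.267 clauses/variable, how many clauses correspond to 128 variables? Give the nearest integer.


The 3-SAT phase transition occurs at approximately 4.267 clauses per variable.
m = 4.267 * 128 = 546.176.
Rounded to nearest integer: 546.

546


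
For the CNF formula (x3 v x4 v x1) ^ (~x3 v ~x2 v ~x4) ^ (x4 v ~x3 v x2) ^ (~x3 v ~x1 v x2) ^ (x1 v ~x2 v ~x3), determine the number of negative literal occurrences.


Scan each clause for negated literals.
Clause 1: 0 negative; Clause 2: 3 negative; Clause 3: 1 negative; Clause 4: 2 negative; Clause 5: 2 negative.
Total negative literal occurrences = 8.

8


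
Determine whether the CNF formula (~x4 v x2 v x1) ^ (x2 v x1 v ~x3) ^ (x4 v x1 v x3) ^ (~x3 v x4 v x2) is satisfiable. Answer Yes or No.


Check all 16 possible truth assignments.
Number of satisfying assignments found: 10.
The formula is satisfiable.

Yes


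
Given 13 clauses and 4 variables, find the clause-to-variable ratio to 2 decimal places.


Clause-to-variable ratio = clauses / variables.
13 / 4 = 3.25.

3.25


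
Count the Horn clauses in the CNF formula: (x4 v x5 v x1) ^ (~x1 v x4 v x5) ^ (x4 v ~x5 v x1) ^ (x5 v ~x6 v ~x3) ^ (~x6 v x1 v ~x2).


A Horn clause has at most one positive literal.
Clause 1: 3 positive lit(s) -> not Horn
Clause 2: 2 positive lit(s) -> not Horn
Clause 3: 2 positive lit(s) -> not Horn
Clause 4: 1 positive lit(s) -> Horn
Clause 5: 1 positive lit(s) -> Horn
Total Horn clauses = 2.

2


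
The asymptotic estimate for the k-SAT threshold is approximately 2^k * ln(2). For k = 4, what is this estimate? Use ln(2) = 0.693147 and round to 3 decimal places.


Using the asymptotic formula: threshold ~ 2^k * ln(2).
2^4 = 16.
16 * 0.693147 = 11.09.

11.09


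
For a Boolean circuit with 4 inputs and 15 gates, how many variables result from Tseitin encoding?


The Tseitin transformation introduces one auxiliary variable per gate.
Total variables = inputs + gates = 4 + 15 = 19.

19


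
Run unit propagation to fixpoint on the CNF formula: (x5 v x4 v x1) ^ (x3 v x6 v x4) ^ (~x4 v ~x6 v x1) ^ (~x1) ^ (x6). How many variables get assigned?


Unit propagation repeatedly assigns the literal in any unit clause, then simplifies.
Assignments in order: x1 = F, x6 = T, x4 = F, x5 = T.
No further unit clauses remain.
Total variables assigned = 4.

4


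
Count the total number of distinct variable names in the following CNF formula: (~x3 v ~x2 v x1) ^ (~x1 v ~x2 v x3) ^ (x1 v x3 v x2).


Identify each distinct variable in the formula.
Variables found: x1, x2, x3.
Total distinct variables = 3.

3


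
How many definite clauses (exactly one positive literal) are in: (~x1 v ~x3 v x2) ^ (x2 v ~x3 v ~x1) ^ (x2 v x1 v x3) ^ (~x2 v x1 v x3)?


A definite clause has exactly one positive literal.
Clause 1: 1 positive -> definite
Clause 2: 1 positive -> definite
Clause 3: 3 positive -> not definite
Clause 4: 2 positive -> not definite
Definite clause count = 2.

2


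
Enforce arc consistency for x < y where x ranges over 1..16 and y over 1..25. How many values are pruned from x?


For the constraint x < y, x needs a supporting value in y's domain.
x can be at most 24 (one less than y's maximum).
Valid x values from domain: 16 out of 16.
Pruned = 16 - 16 = 0.

0


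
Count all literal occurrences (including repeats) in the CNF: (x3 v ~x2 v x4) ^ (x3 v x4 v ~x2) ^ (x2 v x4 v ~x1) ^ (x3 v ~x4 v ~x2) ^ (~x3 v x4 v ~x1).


Clause lengths: 3, 3, 3, 3, 3.
Sum = 3 + 3 + 3 + 3 + 3 = 15.

15


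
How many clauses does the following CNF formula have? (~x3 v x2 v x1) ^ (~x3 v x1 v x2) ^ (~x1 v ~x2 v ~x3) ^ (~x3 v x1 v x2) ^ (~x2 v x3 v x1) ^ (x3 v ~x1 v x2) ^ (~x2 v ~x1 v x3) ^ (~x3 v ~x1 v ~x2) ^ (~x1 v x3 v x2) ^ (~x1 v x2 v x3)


Each group enclosed in parentheses joined by ^ is one clause.
Counting the conjuncts: 10 clauses.

10


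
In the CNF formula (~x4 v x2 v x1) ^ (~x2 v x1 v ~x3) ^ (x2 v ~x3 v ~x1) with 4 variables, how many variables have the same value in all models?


Find all satisfying assignments: 10 model(s).
Check which variables have the same value in every model.
No variable is fixed across all models.
Backbone size = 0.

0


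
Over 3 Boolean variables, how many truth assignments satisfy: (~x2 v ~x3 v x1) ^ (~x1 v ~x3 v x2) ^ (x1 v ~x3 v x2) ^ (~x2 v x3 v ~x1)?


Enumerate all 8 truth assignments over 3 variables.
Test each against every clause.
Satisfying assignments found: 4.

4


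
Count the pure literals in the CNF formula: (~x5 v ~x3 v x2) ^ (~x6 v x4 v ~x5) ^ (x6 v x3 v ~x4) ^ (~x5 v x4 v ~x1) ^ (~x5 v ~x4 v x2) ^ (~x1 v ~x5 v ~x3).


A pure literal appears in only one polarity across all clauses.
Pure literals: x1 (negative only), x2 (positive only), x5 (negative only).
Count = 3.

3


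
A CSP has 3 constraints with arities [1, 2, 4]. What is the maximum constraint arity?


The arities are: 1, 2, 4.
Scan for the maximum value.
Maximum arity = 4.

4


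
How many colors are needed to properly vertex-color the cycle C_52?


A cycle on an even number of vertices is bipartite: alternate two colors around the cycle.
Since 52 is even, two colors suffice, and at least two are needed because the graph has edges.
Chromatic number = 2.

2


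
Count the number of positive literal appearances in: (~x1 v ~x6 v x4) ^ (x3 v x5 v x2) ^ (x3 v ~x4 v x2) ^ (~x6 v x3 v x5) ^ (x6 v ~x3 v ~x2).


Scan each clause for unnegated literals.
Clause 1: 1 positive; Clause 2: 3 positive; Clause 3: 2 positive; Clause 4: 2 positive; Clause 5: 1 positive.
Total positive literal occurrences = 9.

9


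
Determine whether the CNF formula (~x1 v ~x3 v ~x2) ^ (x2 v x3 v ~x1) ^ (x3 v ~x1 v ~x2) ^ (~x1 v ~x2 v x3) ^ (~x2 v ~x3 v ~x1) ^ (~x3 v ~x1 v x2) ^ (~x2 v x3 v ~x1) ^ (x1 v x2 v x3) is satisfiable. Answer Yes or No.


Check all 8 possible truth assignments.
Number of satisfying assignments found: 3.
The formula is satisfiable.

Yes


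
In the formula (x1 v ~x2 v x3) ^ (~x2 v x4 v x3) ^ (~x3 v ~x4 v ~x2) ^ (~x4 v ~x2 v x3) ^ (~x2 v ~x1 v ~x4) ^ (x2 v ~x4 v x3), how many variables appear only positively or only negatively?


A pure literal appears in only one polarity across all clauses.
No pure literals found.
Count = 0.

0


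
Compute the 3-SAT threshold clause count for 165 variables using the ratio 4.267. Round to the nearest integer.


The 3-SAT phase transition occurs at approximately 4.267 clauses per variable.
m = 4.267 * 165 = 704.055.
Rounded to nearest integer: 704.

704


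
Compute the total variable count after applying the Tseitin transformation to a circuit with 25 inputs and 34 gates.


The Tseitin transformation introduces one auxiliary variable per gate.
Total variables = inputs + gates = 25 + 34 = 59.

59


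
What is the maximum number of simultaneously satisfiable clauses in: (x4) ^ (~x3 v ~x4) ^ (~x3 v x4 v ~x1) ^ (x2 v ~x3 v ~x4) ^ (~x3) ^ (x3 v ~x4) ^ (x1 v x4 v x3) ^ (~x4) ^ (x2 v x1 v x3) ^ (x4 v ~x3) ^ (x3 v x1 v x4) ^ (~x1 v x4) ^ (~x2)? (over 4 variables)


Enumerate all 16 truth assignments.
For each, count how many of the 13 clauses are satisfied.
The formula is not fully satisfiable, so the maximum is below 13.
Maximum simultaneously satisfiable clauses = 11.

11


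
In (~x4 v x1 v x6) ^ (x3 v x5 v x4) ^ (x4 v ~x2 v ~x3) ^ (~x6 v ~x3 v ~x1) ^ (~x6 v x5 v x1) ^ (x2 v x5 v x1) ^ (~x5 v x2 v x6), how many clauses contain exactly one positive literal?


A definite clause has exactly one positive literal.
Clause 1: 2 positive -> not definite
Clause 2: 3 positive -> not definite
Clause 3: 1 positive -> definite
Clause 4: 0 positive -> not definite
Clause 5: 2 positive -> not definite
Clause 6: 3 positive -> not definite
Clause 7: 2 positive -> not definite
Definite clause count = 1.

1


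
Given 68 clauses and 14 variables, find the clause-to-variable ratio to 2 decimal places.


Clause-to-variable ratio = clauses / variables.
68 / 14 = 4.86.

4.86


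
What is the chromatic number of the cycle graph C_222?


A cycle on an even number of vertices is bipartite: alternate two colors around the cycle.
Since 222 is even, two colors suffice, and at least two are needed because the graph has edges.
Chromatic number = 2.

2


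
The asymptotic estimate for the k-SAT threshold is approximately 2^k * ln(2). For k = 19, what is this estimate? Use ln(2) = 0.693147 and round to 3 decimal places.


Using the asymptotic formula: threshold ~ 2^k * ln(2).
2^19 = 524288.
524288 * 0.693147 = 363408.654.

363408.654


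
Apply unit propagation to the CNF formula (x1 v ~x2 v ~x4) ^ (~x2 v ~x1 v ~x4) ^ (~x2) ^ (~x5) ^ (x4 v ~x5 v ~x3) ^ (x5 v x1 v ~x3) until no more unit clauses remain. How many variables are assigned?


Unit propagation repeatedly assigns the literal in any unit clause, then simplifies.
Assignments in order: x2 = F, x5 = F.
No further unit clauses remain.
Total variables assigned = 2.

2


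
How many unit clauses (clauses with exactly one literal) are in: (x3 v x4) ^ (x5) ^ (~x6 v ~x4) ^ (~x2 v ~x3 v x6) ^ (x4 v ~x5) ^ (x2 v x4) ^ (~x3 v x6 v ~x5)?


A unit clause contains exactly one literal.
Unit clauses found: (x5).
Count = 1.

1


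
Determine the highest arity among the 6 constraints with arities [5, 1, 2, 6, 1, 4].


The arities are: 5, 1, 2, 6, 1, 4.
Scan for the maximum value.
Maximum arity = 6.

6


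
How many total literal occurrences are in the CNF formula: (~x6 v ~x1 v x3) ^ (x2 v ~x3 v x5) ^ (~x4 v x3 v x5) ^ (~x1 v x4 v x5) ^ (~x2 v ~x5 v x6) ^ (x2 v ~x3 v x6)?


Clause lengths: 3, 3, 3, 3, 3, 3.
Sum = 3 + 3 + 3 + 3 + 3 + 3 = 18.

18


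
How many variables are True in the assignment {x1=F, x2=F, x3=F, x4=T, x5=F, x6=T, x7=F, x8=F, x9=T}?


The weight is the number of variables assigned True.
True variables: x4, x6, x9.
Weight = 3.

3


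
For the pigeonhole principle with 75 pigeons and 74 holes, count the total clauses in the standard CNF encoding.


The PHP encoding has two parts:
1) At-least-one-hole clauses: 75 (one per pigeon, each with 74 literals).
2) At-most-one-pigeon-per-hole clauses: 74 holes * C(75,2) = 74 * 2775 = 205350.
Total clauses = 75 + 205350 = 205425.

205425


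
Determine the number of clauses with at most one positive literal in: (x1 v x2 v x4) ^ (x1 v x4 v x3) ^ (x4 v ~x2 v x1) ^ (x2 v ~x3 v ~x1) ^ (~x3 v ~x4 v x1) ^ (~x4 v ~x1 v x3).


A Horn clause has at most one positive literal.
Clause 1: 3 positive lit(s) -> not Horn
Clause 2: 3 positive lit(s) -> not Horn
Clause 3: 2 positive lit(s) -> not Horn
Clause 4: 1 positive lit(s) -> Horn
Clause 5: 1 positive lit(s) -> Horn
Clause 6: 1 positive lit(s) -> Horn
Total Horn clauses = 3.

3


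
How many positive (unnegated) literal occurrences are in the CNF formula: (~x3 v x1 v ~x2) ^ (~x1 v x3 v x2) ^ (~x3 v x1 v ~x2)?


Scan each clause for unnegated literals.
Clause 1: 1 positive; Clause 2: 2 positive; Clause 3: 1 positive.
Total positive literal occurrences = 4.

4


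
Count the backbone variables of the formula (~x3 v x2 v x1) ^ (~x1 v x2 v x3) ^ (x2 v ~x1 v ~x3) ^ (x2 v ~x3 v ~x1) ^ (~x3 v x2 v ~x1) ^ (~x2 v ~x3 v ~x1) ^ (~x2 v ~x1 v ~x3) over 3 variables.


Find all satisfying assignments: 4 model(s).
Check which variables have the same value in every model.
No variable is fixed across all models.
Backbone size = 0.

0


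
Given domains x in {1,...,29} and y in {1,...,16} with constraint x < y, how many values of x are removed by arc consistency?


For the constraint x < y, x needs a supporting value in y's domain.
x can be at most 15 (one less than y's maximum).
Valid x values from domain: 15 out of 29.
Pruned = 29 - 15 = 14.

14


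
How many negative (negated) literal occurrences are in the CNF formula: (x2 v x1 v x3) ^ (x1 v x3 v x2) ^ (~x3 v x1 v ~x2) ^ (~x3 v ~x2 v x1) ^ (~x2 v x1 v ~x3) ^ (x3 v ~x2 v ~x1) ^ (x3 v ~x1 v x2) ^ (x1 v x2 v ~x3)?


Scan each clause for negated literals.
Clause 1: 0 negative; Clause 2: 0 negative; Clause 3: 2 negative; Clause 4: 2 negative; Clause 5: 2 negative; Clause 6: 2 negative; Clause 7: 1 negative; Clause 8: 1 negative.
Total negative literal occurrences = 10.

10


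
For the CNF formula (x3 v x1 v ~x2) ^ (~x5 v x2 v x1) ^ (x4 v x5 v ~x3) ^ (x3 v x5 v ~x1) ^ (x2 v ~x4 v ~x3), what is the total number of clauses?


Each group enclosed in parentheses joined by ^ is one clause.
Counting the conjuncts: 5 clauses.

5


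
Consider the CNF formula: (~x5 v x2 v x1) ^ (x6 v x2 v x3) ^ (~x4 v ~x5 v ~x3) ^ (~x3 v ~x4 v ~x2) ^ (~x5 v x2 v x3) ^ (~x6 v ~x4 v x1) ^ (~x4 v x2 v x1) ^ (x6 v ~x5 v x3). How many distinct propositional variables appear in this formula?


Identify each distinct variable in the formula.
Variables found: x1, x2, x3, x4, x5, x6.
Total distinct variables = 6.

6


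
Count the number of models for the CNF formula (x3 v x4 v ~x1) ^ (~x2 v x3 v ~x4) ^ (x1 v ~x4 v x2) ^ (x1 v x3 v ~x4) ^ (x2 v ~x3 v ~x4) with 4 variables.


Enumerate all 16 truth assignments over 4 variables.
Test each against every clause.
Satisfying assignments found: 9.

9


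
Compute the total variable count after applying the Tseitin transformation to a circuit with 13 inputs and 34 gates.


The Tseitin transformation introduces one auxiliary variable per gate.
Total variables = inputs + gates = 13 + 34 = 47.

47


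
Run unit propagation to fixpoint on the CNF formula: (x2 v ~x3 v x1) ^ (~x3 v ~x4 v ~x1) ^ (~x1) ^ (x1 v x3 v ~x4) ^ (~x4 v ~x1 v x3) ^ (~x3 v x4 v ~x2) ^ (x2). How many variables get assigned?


Unit propagation repeatedly assigns the literal in any unit clause, then simplifies.
Assignments in order: x1 = F, x2 = T.
No further unit clauses remain.
Total variables assigned = 2.

2


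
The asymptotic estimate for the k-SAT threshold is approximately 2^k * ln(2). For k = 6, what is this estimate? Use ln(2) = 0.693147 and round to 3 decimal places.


Using the asymptotic formula: threshold ~ 2^k * ln(2).
2^6 = 64.
64 * 0.693147 = 44.361.

44.361


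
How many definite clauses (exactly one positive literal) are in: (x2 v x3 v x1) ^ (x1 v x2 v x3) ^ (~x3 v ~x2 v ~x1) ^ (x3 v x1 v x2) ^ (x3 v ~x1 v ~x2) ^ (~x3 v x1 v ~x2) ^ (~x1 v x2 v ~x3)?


A definite clause has exactly one positive literal.
Clause 1: 3 positive -> not definite
Clause 2: 3 positive -> not definite
Clause 3: 0 positive -> not definite
Clause 4: 3 positive -> not definite
Clause 5: 1 positive -> definite
Clause 6: 1 positive -> definite
Clause 7: 1 positive -> definite
Definite clause count = 3.

3


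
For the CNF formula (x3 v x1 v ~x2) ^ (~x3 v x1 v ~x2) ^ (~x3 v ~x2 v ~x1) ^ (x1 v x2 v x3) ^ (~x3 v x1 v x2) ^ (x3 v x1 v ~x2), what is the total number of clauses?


Each group enclosed in parentheses joined by ^ is one clause.
Counting the conjuncts: 6 clauses.

6


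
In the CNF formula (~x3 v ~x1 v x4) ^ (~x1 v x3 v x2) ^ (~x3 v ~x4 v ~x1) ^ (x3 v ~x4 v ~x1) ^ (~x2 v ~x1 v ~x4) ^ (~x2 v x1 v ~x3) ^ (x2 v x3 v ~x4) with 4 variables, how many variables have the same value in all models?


Find all satisfying assignments: 6 model(s).
Check which variables have the same value in every model.
No variable is fixed across all models.
Backbone size = 0.

0


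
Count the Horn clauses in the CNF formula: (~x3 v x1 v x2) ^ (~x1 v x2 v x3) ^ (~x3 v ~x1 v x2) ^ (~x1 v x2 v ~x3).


A Horn clause has at most one positive literal.
Clause 1: 2 positive lit(s) -> not Horn
Clause 2: 2 positive lit(s) -> not Horn
Clause 3: 1 positive lit(s) -> Horn
Clause 4: 1 positive lit(s) -> Horn
Total Horn clauses = 2.

2


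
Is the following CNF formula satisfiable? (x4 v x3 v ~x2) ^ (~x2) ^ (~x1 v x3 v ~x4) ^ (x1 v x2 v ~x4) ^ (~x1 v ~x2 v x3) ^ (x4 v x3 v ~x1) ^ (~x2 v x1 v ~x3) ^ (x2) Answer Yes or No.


Check all 16 possible truth assignments.
Number of satisfying assignments found: 0.
The formula is unsatisfiable.

No


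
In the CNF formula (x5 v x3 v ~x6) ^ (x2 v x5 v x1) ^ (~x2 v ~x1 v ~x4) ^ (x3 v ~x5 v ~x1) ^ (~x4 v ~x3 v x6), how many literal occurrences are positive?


Scan each clause for unnegated literals.
Clause 1: 2 positive; Clause 2: 3 positive; Clause 3: 0 positive; Clause 4: 1 positive; Clause 5: 1 positive.
Total positive literal occurrences = 7.

7


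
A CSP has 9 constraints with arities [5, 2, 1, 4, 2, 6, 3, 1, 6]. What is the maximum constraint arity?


The arities are: 5, 2, 1, 4, 2, 6, 3, 1, 6.
Scan for the maximum value.
Maximum arity = 6.

6


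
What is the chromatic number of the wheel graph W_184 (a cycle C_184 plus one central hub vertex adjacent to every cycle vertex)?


W_184 consists of the cycle C_184 together with a hub vertex adjacent to every cycle vertex.
The cycle C_184 needs 2 colors (even cycle -> 2).
The hub is adjacent to every cycle vertex, so it must receive a new color distinct from all of them.
Chromatic number = 2 + 1 = 3.

3


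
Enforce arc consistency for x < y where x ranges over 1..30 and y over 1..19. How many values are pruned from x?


For the constraint x < y, x needs a supporting value in y's domain.
x can be at most 18 (one less than y's maximum).
Valid x values from domain: 18 out of 30.
Pruned = 30 - 18 = 12.

12


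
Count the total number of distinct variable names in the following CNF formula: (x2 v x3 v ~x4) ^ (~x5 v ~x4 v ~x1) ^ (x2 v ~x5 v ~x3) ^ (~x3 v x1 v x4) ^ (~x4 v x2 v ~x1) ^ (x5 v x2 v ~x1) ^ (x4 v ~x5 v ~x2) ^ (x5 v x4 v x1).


Identify each distinct variable in the formula.
Variables found: x1, x2, x3, x4, x5.
Total distinct variables = 5.

5


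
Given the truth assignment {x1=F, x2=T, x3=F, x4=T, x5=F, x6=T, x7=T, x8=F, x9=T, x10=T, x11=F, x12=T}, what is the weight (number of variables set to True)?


The weight is the number of variables assigned True.
True variables: x2, x4, x6, x7, x9, x10, x12.
Weight = 7.

7


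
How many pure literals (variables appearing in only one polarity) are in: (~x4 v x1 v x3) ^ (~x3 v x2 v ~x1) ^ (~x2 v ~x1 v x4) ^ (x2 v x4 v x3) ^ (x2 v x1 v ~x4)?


A pure literal appears in only one polarity across all clauses.
No pure literals found.
Count = 0.

0


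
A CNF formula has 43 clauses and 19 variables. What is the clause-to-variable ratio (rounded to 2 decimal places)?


Clause-to-variable ratio = clauses / variables.
43 / 19 = 2.26.

2.26


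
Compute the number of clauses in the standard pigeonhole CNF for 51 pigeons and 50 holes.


The PHP encoding has two parts:
1) At-least-one-hole clauses: 51 (one per pigeon, each with 50 literals).
2) At-most-one-pigeon-per-hole clauses: 50 holes * C(51,2) = 50 * 1275 = 63750.
Total clauses = 51 + 63750 = 63801.

63801


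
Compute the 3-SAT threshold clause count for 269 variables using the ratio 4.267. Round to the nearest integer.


The 3-SAT phase transition occurs at approximately 4.267 clauses per variable.
m = 4.267 * 269 = 1147.823.
Rounded to nearest integer: 1148.

1148


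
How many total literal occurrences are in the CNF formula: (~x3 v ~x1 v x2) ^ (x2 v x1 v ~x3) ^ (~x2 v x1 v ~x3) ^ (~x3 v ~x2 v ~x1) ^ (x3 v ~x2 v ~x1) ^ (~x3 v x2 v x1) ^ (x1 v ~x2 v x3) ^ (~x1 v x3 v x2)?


Clause lengths: 3, 3, 3, 3, 3, 3, 3, 3.
Sum = 3 + 3 + 3 + 3 + 3 + 3 + 3 + 3 = 24.

24


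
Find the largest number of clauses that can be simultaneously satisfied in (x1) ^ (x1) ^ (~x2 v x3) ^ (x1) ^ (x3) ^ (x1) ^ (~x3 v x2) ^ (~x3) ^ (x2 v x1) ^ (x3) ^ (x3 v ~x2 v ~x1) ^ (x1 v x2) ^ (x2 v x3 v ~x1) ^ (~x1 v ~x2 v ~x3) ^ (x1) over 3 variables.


Enumerate all 8 truth assignments.
For each, count how many of the 15 clauses are satisfied.
The formula is not fully satisfiable, so the maximum is below 15.
Maximum simultaneously satisfiable clauses = 13.

13


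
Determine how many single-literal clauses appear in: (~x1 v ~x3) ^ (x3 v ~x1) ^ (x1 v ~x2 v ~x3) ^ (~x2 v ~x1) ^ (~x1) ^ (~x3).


A unit clause contains exactly one literal.
Unit clauses found: (~x1), (~x3).
Count = 2.

2


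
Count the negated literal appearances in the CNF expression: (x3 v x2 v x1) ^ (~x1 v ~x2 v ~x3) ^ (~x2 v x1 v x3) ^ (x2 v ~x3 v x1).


Scan each clause for negated literals.
Clause 1: 0 negative; Clause 2: 3 negative; Clause 3: 1 negative; Clause 4: 1 negative.
Total negative literal occurrences = 5.

5


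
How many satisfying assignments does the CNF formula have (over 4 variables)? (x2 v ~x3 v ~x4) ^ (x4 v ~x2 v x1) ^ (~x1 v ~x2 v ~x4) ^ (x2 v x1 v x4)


Enumerate all 16 truth assignments over 4 variables.
Test each against every clause.
Satisfying assignments found: 8.

8


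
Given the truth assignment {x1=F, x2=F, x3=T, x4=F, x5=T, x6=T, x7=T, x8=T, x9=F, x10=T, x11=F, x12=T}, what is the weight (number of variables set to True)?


The weight is the number of variables assigned True.
True variables: x3, x5, x6, x7, x8, x10, x12.
Weight = 7.

7


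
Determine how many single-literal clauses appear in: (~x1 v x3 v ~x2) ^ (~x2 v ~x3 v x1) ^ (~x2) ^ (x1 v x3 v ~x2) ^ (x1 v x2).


A unit clause contains exactly one literal.
Unit clauses found: (~x2).
Count = 1.

1


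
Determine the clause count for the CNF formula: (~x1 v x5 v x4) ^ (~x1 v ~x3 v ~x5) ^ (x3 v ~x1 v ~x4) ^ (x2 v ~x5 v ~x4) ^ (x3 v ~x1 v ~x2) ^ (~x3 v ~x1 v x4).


Each group enclosed in parentheses joined by ^ is one clause.
Counting the conjuncts: 6 clauses.

6


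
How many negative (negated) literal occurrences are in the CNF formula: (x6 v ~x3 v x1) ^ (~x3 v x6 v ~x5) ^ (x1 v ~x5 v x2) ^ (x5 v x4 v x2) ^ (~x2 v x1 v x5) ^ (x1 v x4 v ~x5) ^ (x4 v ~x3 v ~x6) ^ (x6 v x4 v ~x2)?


Scan each clause for negated literals.
Clause 1: 1 negative; Clause 2: 2 negative; Clause 3: 1 negative; Clause 4: 0 negative; Clause 5: 1 negative; Clause 6: 1 negative; Clause 7: 2 negative; Clause 8: 1 negative.
Total negative literal occurrences = 9.

9


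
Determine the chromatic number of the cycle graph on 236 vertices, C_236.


A cycle on an even number of vertices is bipartite: alternate two colors around the cycle.
Since 236 is even, two colors suffice, and at least two are needed because the graph has edges.
Chromatic number = 2.

2


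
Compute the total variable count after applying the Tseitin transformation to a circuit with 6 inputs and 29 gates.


The Tseitin transformation introduces one auxiliary variable per gate.
Total variables = inputs + gates = 6 + 29 = 35.

35


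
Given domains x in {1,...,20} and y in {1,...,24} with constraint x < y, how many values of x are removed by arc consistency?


For the constraint x < y, x needs a supporting value in y's domain.
x can be at most 23 (one less than y's maximum).
Valid x values from domain: 20 out of 20.
Pruned = 20 - 20 = 0.

0


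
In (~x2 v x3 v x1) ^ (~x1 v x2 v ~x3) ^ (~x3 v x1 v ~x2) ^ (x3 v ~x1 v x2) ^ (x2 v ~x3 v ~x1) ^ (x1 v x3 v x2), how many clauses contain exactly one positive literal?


A definite clause has exactly one positive literal.
Clause 1: 2 positive -> not definite
Clause 2: 1 positive -> definite
Clause 3: 1 positive -> definite
Clause 4: 2 positive -> not definite
Clause 5: 1 positive -> definite
Clause 6: 3 positive -> not definite
Definite clause count = 3.

3


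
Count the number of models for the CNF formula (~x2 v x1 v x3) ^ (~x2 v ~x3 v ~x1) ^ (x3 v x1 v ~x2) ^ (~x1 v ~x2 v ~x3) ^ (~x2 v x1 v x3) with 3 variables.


Enumerate all 8 truth assignments over 3 variables.
Test each against every clause.
Satisfying assignments found: 6.

6


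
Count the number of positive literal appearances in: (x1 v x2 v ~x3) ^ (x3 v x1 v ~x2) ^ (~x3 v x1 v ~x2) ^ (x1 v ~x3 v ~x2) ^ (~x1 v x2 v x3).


Scan each clause for unnegated literals.
Clause 1: 2 positive; Clause 2: 2 positive; Clause 3: 1 positive; Clause 4: 1 positive; Clause 5: 2 positive.
Total positive literal occurrences = 8.

8


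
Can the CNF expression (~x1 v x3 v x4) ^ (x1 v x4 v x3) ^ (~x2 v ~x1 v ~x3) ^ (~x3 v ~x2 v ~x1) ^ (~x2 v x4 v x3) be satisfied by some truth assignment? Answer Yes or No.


Check all 16 possible truth assignments.
Number of satisfying assignments found: 10.
The formula is satisfiable.

Yes


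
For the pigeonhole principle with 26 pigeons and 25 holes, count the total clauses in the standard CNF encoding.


The PHP encoding has two parts:
1) At-least-one-hole clauses: 26 (one per pigeon, each with 25 literals).
2) At-most-one-pigeon-per-hole clauses: 25 holes * C(26,2) = 25 * 325 = 8125.
Total clauses = 26 + 8125 = 8151.

8151


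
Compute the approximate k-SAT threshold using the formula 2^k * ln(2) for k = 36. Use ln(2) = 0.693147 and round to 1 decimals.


Using the asymptotic formula: threshold ~ 2^k * ln(2).
2^36 = 68719476736.
68719476736 * 0.693147 = 47632699141.1.

47632699141.1


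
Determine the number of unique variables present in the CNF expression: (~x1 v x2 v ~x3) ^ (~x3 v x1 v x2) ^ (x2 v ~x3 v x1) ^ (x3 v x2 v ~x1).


Identify each distinct variable in the formula.
Variables found: x1, x2, x3.
Total distinct variables = 3.

3


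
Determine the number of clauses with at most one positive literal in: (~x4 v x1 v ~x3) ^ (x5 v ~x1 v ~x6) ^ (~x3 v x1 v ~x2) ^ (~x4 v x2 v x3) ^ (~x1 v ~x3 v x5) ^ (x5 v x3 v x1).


A Horn clause has at most one positive literal.
Clause 1: 1 positive lit(s) -> Horn
Clause 2: 1 positive lit(s) -> Horn
Clause 3: 1 positive lit(s) -> Horn
Clause 4: 2 positive lit(s) -> not Horn
Clause 5: 1 positive lit(s) -> Horn
Clause 6: 3 positive lit(s) -> not Horn
Total Horn clauses = 4.

4


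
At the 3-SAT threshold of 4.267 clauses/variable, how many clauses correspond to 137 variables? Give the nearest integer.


The 3-SAT phase transition occurs at approximately 4.267 clauses per variable.
m = 4.267 * 137 = 584.579.
Rounded to nearest integer: 585.

585


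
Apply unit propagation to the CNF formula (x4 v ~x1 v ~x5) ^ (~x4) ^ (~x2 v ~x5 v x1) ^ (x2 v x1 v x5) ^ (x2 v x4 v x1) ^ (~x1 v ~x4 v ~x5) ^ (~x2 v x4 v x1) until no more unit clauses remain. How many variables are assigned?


Unit propagation repeatedly assigns the literal in any unit clause, then simplifies.
Assignments in order: x4 = F.
No further unit clauses remain.
Total variables assigned = 1.

1


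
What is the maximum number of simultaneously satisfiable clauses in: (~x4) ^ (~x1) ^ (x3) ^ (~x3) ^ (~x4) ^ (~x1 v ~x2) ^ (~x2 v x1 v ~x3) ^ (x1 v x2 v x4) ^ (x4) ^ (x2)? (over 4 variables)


Enumerate all 16 truth assignments.
For each, count how many of the 10 clauses are satisfied.
The formula is not fully satisfiable, so the maximum is below 10.
Maximum simultaneously satisfiable clauses = 8.

8


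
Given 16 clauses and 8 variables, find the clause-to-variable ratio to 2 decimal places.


Clause-to-variable ratio = clauses / variables.
16 / 8 = 2.0.

2.0


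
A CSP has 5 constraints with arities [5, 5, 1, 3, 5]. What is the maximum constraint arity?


The arities are: 5, 5, 1, 3, 5.
Scan for the maximum value.
Maximum arity = 5.

5


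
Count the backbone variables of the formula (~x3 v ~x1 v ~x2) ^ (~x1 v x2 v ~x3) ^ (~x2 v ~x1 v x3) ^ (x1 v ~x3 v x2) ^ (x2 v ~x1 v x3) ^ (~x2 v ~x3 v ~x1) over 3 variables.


Find all satisfying assignments: 3 model(s).
Check which variables have the same value in every model.
Fixed variables: x1=F.
Backbone size = 1.

1


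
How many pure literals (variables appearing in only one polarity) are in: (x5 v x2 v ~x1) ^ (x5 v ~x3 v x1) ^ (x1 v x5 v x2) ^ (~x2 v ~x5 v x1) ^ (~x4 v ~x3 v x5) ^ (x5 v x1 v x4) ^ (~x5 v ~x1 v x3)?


A pure literal appears in only one polarity across all clauses.
No pure literals found.
Count = 0.

0


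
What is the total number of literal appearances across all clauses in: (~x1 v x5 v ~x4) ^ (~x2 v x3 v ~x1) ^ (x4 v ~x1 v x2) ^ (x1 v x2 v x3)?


Clause lengths: 3, 3, 3, 3.
Sum = 3 + 3 + 3 + 3 = 12.

12


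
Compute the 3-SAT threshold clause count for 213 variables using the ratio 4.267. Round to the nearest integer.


The 3-SAT phase transition occurs at approximately 4.267 clauses per variable.
m = 4.267 * 213 = 908.871.
Rounded to nearest integer: 909.

909


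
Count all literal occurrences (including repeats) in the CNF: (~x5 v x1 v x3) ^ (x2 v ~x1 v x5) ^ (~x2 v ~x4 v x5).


Clause lengths: 3, 3, 3.
Sum = 3 + 3 + 3 = 9.

9


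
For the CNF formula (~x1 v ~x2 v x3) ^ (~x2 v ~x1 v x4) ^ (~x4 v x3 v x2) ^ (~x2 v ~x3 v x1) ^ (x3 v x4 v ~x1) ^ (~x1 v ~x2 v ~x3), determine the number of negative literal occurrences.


Scan each clause for negated literals.
Clause 1: 2 negative; Clause 2: 2 negative; Clause 3: 1 negative; Clause 4: 2 negative; Clause 5: 1 negative; Clause 6: 3 negative.
Total negative literal occurrences = 11.

11


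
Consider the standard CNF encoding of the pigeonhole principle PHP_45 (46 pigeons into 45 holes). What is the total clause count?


The PHP encoding has two parts:
1) At-least-one-hole clauses: 46 (one per pigeon, each with 45 literals).
2) At-most-one-pigeon-per-hole clauses: 45 holes * C(46,2) = 45 * 1035 = 46575.
Total clauses = 46 + 46575 = 46621.

46621


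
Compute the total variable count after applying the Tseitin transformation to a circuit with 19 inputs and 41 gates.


The Tseitin transformation introduces one auxiliary variable per gate.
Total variables = inputs + gates = 19 + 41 = 60.

60


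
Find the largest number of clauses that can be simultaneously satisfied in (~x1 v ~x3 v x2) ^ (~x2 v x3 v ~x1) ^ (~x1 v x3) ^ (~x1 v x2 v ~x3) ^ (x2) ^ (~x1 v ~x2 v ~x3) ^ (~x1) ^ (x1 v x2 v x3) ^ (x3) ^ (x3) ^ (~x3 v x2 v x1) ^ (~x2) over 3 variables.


Enumerate all 8 truth assignments.
For each, count how many of the 12 clauses are satisfied.
The formula is not fully satisfiable, so the maximum is below 12.
Maximum simultaneously satisfiable clauses = 11.

11
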